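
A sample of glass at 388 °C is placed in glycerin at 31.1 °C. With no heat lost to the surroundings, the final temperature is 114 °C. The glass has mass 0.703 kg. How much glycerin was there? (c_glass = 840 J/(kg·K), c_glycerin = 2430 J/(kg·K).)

Heat lost by the glass = heat gained by the glycerin:
0.703×840×(388 − 114) = m×2430×(114 − 31.1)
201447 m = 161802  ⇒  m ≈ 0.8032 kg

m ≈ 0.803 kg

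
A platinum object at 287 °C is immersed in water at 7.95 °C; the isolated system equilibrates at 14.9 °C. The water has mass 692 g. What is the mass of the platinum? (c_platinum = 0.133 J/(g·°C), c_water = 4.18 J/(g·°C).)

m ≈ 556 g

Setting the total heat transfer to zero:
m·0.133·(14.9 − 287) + 692·4.18·(14.9 − 7.95) = 0
-36.19 m = -20103
m = -20103/-36.19 ≈ 555.5 g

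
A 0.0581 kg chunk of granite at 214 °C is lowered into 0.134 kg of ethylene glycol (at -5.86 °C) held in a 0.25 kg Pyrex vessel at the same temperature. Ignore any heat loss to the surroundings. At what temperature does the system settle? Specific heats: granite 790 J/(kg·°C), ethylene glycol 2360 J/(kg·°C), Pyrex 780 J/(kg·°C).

T_f = Σ m_i c_i T_i / Σ m_i c_i:
T_f = (45.9*214 + 316.24*(-5.86) + 195*(-5.86)) / (45.9 + 316.24 + 195)
    = 6826.5 / 557.14 ≈ 12.25 °C

T_f ≈ 12.3 °C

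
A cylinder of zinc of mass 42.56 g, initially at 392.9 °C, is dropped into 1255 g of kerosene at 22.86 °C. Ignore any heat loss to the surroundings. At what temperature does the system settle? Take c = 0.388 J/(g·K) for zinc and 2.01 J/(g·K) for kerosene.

Taking heat into each body as positive, Σ m c ΔT = 0:
42.56*0.388*(T − 392.9) + 1255*2.01*(T − 22.86) = 0
2539.1 T = 64154
T ≈ 25.27 °C

T_f ≈ 25.3 °C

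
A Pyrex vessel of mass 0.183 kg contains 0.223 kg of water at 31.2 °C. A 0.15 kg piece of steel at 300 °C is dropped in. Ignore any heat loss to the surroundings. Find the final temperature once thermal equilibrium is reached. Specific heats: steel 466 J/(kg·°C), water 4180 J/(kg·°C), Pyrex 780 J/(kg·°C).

T_f ≈ 47.6 °C

Energy conservation, ΣQ = 0:
0.15×466×(T − 300) + 0.223×4180×(T − 31.2) + 0.183×780×(T − 31.2) = 0
1144.8 T = 54506
T = 54506 / 1144.8 = 47.6 °C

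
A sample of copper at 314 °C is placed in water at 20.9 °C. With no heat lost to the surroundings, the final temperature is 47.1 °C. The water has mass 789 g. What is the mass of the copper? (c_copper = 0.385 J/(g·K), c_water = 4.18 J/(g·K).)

Energy conservation, ΣQ = 0:
m×0.385×(47.1 − 314) + 789×4.18×(47.1 − 20.9) = 0
-102.76 m = -86408
m = -86408/-102.76 ≈ 840.9 g

m ≈ 841 g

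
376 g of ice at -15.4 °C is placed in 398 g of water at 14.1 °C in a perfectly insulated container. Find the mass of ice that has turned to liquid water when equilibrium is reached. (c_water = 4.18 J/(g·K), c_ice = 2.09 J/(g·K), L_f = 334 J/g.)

Water can give up m c ΔT = 398·4.18·14.1 = 23457 J before reaching 0 °C.
Of that, 376·2.09·15.4 = 12102 J goes to bring the ice to 0 °C, leaving 11355 J.
Fully melting the ice requires m_ice L_f = 376·334 = 125584 J.
11355 J < 125584 J, so only part of the ice melts and the system sits at 0 °C.
m_melted·334 = 11355  ⇒  m_melted ≈ 34 g.

m_melted ≈ 34 g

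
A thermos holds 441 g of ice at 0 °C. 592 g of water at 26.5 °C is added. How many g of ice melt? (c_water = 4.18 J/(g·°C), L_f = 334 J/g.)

Water can give up m c ΔT = 592×4.18×26.5 = 65576 J before reaching 0 °C.
Fully melting the ice requires m_ice L_f = 441×334 = 147294 J.
Since 65576 < 147294 J, not all the ice melts; equilibrium is at 0 °C.
Mass melted = 65576/334 ≈ 196.3 g.

m_melted ≈ 196 g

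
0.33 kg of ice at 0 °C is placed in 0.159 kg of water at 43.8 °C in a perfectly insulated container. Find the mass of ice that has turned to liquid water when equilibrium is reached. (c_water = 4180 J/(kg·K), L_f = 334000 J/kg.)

Heat available from the water dropping to 0 °C: 0.159·4180·43.8 = 29110 J.
To melt every bit of ice: 0.33·334000 = 110220 J.
That's not enough to melt it all — equilibrium is at 0 °C with ice remaining.
m_melt = 29110 / L_f = 0.08716 kg.

m_melted ≈ 0.0872 kg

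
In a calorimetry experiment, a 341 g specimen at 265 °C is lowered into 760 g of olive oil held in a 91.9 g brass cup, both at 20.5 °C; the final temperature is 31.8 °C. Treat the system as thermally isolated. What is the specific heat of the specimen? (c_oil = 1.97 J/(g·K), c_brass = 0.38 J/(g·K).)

c ≈ 0.218 J/(g·K)

Conservation of energy gives ΣQ = 0:
341·c·(31.8 − 265) + 760·1.97·(31.8 − 20.5) + 91.9·0.38·(31.8 − 20.5) = 0
-79521 c = -17313
c = -17313/-79521 ≈ 0.2177 J/(g·K)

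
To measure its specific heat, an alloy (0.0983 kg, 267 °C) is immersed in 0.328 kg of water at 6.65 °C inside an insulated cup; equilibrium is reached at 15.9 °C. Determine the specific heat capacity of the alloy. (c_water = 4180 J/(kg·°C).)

c ≈ 514 J/(kg·°C)

Energy conservation, ΣQ = 0:
0.0983·c·(15.9 − 267) + 0.328·4180·(15.9 − 6.65) = 0
-24.68 c = -12682
c = -12682/-24.68 ≈ 513.8 J/(kg·°C)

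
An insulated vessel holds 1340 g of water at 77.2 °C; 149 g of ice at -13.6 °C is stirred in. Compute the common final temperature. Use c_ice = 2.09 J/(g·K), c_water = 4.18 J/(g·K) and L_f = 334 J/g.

T_f ≈ 60.8 °C

Energy balance with sensible and latent terms:
warm ice to 0 °C: 149×2.09×(0 − (-13.6)) = 4235.2
  melt ice: 149×334 = 49766
  meltwater 0→T: 149×4.18×T = 622.82 T
  water: 5601.2(T − 77.2)
6224 T = 432413 − 54001 = 378411
T ≈ 60.80 °C — above 0 °C, consistent with complete melting.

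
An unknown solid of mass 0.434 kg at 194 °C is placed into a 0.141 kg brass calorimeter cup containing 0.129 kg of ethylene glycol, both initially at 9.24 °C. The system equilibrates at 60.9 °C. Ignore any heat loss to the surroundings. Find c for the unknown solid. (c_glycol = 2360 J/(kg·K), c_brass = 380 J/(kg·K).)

c ≈ 320 J/(kg·K)

Energy conservation, ΣQ = 0:
0.434·c·(60.9 − 194) + 0.129·2360·(60.9 − 9.24) + 0.141·380·(60.9 − 9.24) = 0
-57.77 c = -18495
c = -18495/-57.77 ≈ 320.2 J/(kg·K)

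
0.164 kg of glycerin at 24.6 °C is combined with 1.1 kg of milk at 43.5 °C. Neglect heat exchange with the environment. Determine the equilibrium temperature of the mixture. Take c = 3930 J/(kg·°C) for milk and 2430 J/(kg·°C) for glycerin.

Heat lost by the milk equals heat gained by the glycerin:
1.1*3930*(43.5 − T) = 0.164*2430*(T − 24.6)
4323(43.5 − T) = 398.52(T − 24.6)
4721.5 T = 197854  ⇒  T ≈ 41.90 °C

T_f ≈ 41.9 °C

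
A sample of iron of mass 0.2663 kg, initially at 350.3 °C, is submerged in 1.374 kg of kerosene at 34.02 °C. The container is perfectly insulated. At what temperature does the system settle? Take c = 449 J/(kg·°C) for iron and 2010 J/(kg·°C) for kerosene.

Heat lost by the iron equals heat gained by the kerosene:
0.2663*449*(350.3 − T) = 1.374*2010*(T − 34.02)
119.57(350.3 − T) = 2761.7(T − 34.02)
2881.3 T = 135839  ⇒  T ≈ 47.15 °C

T_f ≈ 47.1 °C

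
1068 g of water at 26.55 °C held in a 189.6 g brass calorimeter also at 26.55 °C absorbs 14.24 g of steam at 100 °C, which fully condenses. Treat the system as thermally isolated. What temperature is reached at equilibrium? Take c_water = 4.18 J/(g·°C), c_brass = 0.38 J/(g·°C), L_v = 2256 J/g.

Energy balance with sensible and latent terms:
latent heat released on condensation: 14.24×2256 = 32125; condensed water 100 °C→T: 59.52(T − 100); original water: 4464.2(T − 26.55); brass cup: 189.6×0.38×(T − 26.55) = 72.05(T − 26.55)
4595.8 T = 32125 + 5952.3 + 120438 = 158516
T ≈ 34.49 °C (< 100 °C, so full condensation is consistent).

T_f ≈ 34.5 °C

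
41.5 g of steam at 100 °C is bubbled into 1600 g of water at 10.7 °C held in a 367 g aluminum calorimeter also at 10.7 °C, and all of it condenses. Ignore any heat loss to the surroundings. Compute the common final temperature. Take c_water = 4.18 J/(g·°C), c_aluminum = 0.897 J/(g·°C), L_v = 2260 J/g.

Setting the total heat transfer to zero:
steam→water at 100 °C releases m L_v = 41.5×2260 = 93790; condensate cools 100→T: 41.5×4.18×(T − 100) = 173.47(T − 100); water warms: 1600×4.18×(T − 10.7) = 6688(T − 10.7); aluminum cup: 367×0.897×(T − 10.7) = 329.2(T − 10.7)
7190.7 T = 93790 + 17347 + 75084 = 186221
T ≈ 25.90 °C (< 100 °C, so full condensation is consistent).

T_f ≈ 25.9 °C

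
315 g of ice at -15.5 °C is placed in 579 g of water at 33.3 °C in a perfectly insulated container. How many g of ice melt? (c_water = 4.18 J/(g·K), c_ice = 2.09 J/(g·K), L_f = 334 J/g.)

Cooling the water to 0 °C releases 579×4.18×33.3 = 80593 J.
Warming the ice to 0 °C takes 315×2.09×15.5 = 10204 J, leaving 70389 J for melting.
Melting all 315 g of ice would need 315×334 = 105210 J.
That's not enough to melt it all — equilibrium is at 0 °C with ice remaining.
m_melt = 70389 / L_f = 210.7 g.

m_melted ≈ 211 g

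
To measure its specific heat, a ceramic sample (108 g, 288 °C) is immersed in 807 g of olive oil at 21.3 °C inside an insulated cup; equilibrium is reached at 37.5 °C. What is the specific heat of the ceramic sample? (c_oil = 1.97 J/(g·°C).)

Conservation of energy gives ΣQ = 0:
108·c·(37.5 − 288) + 807·1.97·(37.5 − 21.3) = 0
-27054 c = -25755
c = -25755/-27054 ≈ 0.952 J/(g·°C)

c ≈ 0.952 J/(g·°C)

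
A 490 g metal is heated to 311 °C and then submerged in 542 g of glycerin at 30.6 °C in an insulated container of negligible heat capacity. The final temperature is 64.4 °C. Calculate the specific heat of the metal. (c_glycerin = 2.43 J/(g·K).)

Let T be the final temperature. ΣQ_i = 0:
490×c×(64.4 − 311) + 542×2.43×(64.4 − 30.6) = 0
-120834 c = -44517
c = -44517/-120834 ≈ 0.3684 J/(g·K)

c ≈ 0.368 J/(g·K)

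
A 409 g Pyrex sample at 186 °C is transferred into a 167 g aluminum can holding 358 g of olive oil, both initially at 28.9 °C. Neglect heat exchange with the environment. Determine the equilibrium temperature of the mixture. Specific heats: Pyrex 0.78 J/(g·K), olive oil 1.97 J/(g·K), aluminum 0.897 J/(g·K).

T_f = Σ m_i c_i T_i / Σ m_i c_i:
T_f = (319.02·186 + 705.26·28.9 + 149.8·28.9) / (319.02 + 705.26 + 149.8)
    = 84049 / 1174.1 ≈ 71.59 °C

T_f ≈ 71.6 °C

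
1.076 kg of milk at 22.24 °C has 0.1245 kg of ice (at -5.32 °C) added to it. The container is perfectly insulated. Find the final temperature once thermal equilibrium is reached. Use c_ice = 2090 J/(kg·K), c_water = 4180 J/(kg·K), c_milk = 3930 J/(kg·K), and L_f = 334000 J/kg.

T_f ≈ 10.8 °C

Conservation of energy gives ΣQ = 0:
ice -5.32→0 °C: 0.1245·2090·5.32 = 1384.3
  latent heat to melt: 0.1245·334000 = 41583
  meltwater 0→T: 0.1245·4180·T = 520.41 T
  milk cools: 1.076·3930·(T − 22.24) = 4228.7(T − 22.24)
4749.1 T = 94046 − 42967 = 51079
T ≈ 10.76 °C (positive, so assuming full melt was valid).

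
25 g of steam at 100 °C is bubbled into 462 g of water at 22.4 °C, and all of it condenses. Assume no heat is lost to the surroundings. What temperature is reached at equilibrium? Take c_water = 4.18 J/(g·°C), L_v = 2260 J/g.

T_f ≈ 54.1 °C

Taking heat into each body as positive, Σ m c ΔT = 0:
steam→water at 100 °C releases m L_v = 25·2260 = 56500
  condensate cools 100→T: 25·4.18·(T − 100) = 104.5(T − 100)
  water warms: 462·4.18·(T − 22.4) = 1931.2(T − 22.4)
2035.7 T = 56500 + 10450 + 43258 = 110208
T ≈ 54.14 °C, under the boiling point, so the assumption holds.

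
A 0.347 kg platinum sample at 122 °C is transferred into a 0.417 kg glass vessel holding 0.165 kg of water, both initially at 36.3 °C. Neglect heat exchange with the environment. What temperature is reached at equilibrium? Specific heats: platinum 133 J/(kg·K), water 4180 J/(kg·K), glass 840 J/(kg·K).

T_f ≈ 39.9 °C

Net heat exchanged in the isolated system is zero:
0.347*133*(T − 122) + 0.165*4180*(T − 36.3) + 0.417*840*(T − 36.3) = 0
46.15(T − 122) + 689.7(T − 36.3) + 350.28(T − 36.3) = 0
1086.1 T = 43382
T = 43382 / 1086.1 = 39.9 °C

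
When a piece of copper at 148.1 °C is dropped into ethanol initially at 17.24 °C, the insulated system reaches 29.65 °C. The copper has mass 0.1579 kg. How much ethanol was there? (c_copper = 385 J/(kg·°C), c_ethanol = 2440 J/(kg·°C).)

m ≈ 0.238 kg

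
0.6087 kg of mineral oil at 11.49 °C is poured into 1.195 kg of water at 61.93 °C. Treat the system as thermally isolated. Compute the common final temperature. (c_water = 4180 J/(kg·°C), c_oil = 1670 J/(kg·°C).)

T_f ≈ 53.4 °C

Taking heat into each body as positive, Σ m c ΔT = 0:
1.195·4180·(T − 61.93) + 0.6087·1670·(T − 11.49) = 0
4995.1(T − 61.93) + 1016.5(T − 11.49) = 0
(4995.1 + 1016.5) T = 4995.1·61.93 + 1016.5·11.49
T = 321026 / 6011.6 = 53.4 °C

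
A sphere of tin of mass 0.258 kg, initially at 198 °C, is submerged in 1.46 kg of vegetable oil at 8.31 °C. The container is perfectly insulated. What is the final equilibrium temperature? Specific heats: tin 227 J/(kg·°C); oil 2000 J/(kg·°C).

T_f ≈ 12.0 °C

|Q_tin| = |Q_oil|:
0.258*227*(198 − T) = 1.46*2000*(T − 8.31)
58.57(198 − T) = 2920(T − 8.31)
2978.6 T = 35861  ⇒  T ≈ 12.04 °C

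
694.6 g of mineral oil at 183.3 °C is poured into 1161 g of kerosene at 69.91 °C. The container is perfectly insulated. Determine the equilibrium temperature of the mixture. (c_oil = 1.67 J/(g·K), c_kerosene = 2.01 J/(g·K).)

Heat gained plus heat lost sum to zero:
694.6×1.67×(T − 183.3) + 1161×2.01×(T − 69.91) = 0
1160(T − 183.3) + 2333.6(T − 69.91) = 0
(1160 + 2333.6) T = 1160×183.3 + 2333.6×69.91
T = 375767/3493.6 ≈ 107.56 °C

T_f ≈ 107.6 °C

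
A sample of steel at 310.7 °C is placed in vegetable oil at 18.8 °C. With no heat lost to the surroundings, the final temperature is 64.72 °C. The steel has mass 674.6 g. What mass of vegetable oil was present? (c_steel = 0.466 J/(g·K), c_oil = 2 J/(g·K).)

m ≈ 842 g

Heat lost by the steel = heat gained by the oil:
674.6×0.466×(310.7 − 64.72) = m×2×(64.72 − 18.8)
91.84 m = 77327  ⇒  m ≈ 842 g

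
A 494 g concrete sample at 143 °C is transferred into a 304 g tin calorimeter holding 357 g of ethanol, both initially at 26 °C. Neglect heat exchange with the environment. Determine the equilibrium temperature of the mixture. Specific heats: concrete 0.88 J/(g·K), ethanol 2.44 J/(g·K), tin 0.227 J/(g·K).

T_f ≈ 63.0 °C

Energy conservation, ΣQ = 0:
494×0.88×(T − 143) + 357×2.44×(T − 26) + 304×0.227×(T − 26) = 0
1374.8 T = 86607
T = 86607 / 1374.8 = 63 °C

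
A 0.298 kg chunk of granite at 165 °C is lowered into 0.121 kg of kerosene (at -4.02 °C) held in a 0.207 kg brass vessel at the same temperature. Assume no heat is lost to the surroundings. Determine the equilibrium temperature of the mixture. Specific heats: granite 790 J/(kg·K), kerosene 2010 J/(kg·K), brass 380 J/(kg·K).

T_f ≈ 67.4 °C

Energy conservation, ΣQ = 0:
0.298*790*(T − 165) + 0.121*2010*(T − (-4.02)) + 0.207*380*(T − (-4.02)) = 0
235.42(T − 165) + 243.21(T − (-4.02)) + 78.66(T − (-4.02)) = 0
(235.42 + 243.21 + 78.66) T = 235.42*165 + 243.21*(-4.02) + 78.66*(-4.02)
T ≈ 67.38 °C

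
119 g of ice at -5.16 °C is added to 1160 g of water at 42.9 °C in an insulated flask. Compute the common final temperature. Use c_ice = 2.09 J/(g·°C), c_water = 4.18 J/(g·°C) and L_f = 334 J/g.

Setting the total heat transfer to zero:
warm ice to 0 °C: 119·2.09·(0 − (-5.16)) = 1283.3; fusion: m_ice L_f = 119·334 = 39746; warm the meltwater: 497.42 T; water: 4848.8(T − 42.9)
5346.2 T = 208014 − 41029 = 166984
T ≈ 31.23 °C. Since T > 0 °C, the all-ice-melts assumption holds.

T_f ≈ 31.2 °C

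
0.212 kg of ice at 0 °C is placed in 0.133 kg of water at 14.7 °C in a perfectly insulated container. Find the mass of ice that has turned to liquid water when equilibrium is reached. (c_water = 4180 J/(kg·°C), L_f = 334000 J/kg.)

m_melted ≈ 0.0245 kg

Heat available from the water dropping to 0 °C: 0.133·4180·14.7 = 8172.3 J.
To melt every bit of ice: 0.212·334000 = 70808 J.
Since 8172.3 < 70808 J, not all the ice melts; equilibrium is at 0 °C.
m_melted·334000 = 8172.3  ⇒  m_melted ≈ 0.02447 kg.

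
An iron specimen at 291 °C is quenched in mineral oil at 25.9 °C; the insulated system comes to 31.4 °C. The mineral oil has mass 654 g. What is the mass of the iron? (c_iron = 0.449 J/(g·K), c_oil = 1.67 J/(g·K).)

m ≈ 51.5 g

Heat lost by the iron = heat gained by the oil:
m·0.449·(291 − 31.4) = 654·1.67·(31.4 − 25.9)
116.56 m = 6007  ⇒  m ≈ 51.54 g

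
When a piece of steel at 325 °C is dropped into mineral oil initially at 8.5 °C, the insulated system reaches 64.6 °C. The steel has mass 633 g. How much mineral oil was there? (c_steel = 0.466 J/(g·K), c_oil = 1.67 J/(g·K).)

m ≈ 820 g

Let T be the final temperature. ΣQ_i = 0:
633·0.466·(64.6 − 325) + m·1.67·(64.6 − 8.5) = 0
93.69 m = 76812
m = 76812/93.69 ≈ 819.9 g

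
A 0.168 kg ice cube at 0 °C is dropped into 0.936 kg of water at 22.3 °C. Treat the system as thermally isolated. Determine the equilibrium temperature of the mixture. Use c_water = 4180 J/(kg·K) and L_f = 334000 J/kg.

T_f ≈ 6.7 °C

Let T be the final temperature. ΣQ_i = 0:
melt ice: 0.168·334000 = 56112
  warm the meltwater: 702.24 T
  water: 3912.5(T − 22.3)
4614.7 T = 87248 − 56112 = 31136
T ≈ 6.75 °C. Since T > 0 °C, the all-ice-melts assumption holds.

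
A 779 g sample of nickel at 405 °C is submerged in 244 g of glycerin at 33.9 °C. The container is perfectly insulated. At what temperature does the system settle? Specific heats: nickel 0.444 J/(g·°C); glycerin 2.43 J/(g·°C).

T_f = Σ m_i c_i T_i / Σ m_i c_i:
T_f = (345.88*405 + 592.92*33.9) / (345.88 + 592.92)
    = 160180 / 938.8 ≈ 170.62 °C

T_f ≈ 170.6 °C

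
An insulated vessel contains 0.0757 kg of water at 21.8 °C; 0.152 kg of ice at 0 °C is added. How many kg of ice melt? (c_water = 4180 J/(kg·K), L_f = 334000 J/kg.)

m_melted ≈ 0.0207 kg

Cooling the water to 0 °C releases 0.0757·4180·21.8 = 6898.1 J.
To melt every bit of ice: 0.152·334000 = 50768 J.
6898.1 J < 50768 J, so only part of the ice melts and the system sits at 0 °C.
m_melted·334000 = 6898.1  ⇒  m_melted ≈ 0.02065 kg.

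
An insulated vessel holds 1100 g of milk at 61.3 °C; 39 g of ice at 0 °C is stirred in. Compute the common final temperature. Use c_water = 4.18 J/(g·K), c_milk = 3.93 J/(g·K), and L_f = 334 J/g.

T_f ≈ 56.2 °C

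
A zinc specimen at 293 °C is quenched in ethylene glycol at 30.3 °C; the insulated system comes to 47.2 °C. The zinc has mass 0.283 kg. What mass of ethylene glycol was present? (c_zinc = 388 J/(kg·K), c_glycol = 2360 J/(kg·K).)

|Q_zinc| = |Q_glycol|:
0.283×388×(293 − 47.2) = m×2360×(47.2 − 30.3)
39884 m = 26990  ⇒  m ≈ 0.6767 kg

m ≈ 0.677 kg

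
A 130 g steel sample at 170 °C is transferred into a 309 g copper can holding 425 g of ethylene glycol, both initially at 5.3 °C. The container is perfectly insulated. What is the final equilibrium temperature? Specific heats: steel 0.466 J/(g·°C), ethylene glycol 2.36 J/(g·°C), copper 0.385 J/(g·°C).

T_f ≈ 13.7 °C

Conservation of energy gives ΣQ = 0:
130·0.466·(T − 170) + 425·2.36·(T − 5.3) + 309·0.385·(T − 5.3) = 0
(60.58 + 1003 + 118.97) T = 60.58·170 + 1003·5.3 + 118.97·5.3
T = 16245 / 1182.5 = 13.7 °C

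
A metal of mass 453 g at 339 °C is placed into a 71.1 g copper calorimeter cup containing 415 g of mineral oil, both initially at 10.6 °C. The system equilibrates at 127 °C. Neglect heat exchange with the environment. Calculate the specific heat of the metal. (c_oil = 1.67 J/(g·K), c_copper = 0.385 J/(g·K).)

Conservation of energy gives ΣQ = 0:
453×c×(127 − 339) + 415×1.67×(127 − 10.6) + 71.1×0.385×(127 − 10.6) = 0
-96036 c = -83857
c = -83857/-96036 ≈ 0.8732 J/(g·K)

c ≈ 0.873 J/(g·K)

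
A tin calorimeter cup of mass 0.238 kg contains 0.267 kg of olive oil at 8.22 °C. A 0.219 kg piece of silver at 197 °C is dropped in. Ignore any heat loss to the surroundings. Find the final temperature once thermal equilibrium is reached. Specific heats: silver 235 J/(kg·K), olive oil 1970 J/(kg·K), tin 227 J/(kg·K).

Heat gained plus heat lost sum to zero:
0.219·235·(T − 197) + 0.267·1970·(T − 8.22) + 0.238·227·(T − 8.22) = 0
51.47(T − 197) + 525.99(T − 8.22) + 54.03(T − 8.22) = 0
(51.47 + 525.99 + 54.03) T = 51.47·197 + 525.99·8.22 + 54.03·8.22
T = 14906/631.48 ≈ 23.61 °C

T_f ≈ 23.6 °C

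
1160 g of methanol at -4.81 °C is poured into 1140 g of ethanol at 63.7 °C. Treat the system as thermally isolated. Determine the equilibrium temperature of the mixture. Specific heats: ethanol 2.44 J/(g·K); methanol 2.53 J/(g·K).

Conservation of energy gives ΣQ = 0:
1140·2.44·(T − 63.7) + 1160·2.53·(T − (-4.81)) = 0
(2781.6 + 2934.8) T = 2781.6·63.7 + 2934.8·(-4.81)
T ≈ 28.53 °C

T_f ≈ 28.5 °C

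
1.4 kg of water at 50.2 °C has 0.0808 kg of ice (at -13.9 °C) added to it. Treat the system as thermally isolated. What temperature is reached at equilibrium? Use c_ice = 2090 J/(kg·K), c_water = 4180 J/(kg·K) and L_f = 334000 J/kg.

T_f ≈ 42.7 °C

Taking heat into each body as positive, Σ m c ΔT = 0:
ice -13.9→0 °C: 0.0808·2090·13.9 = 2347.3; latent heat to melt: 0.0808·334000 = 26987; meltwater 0→T: 0.0808·4180·T = 337.74 T; water cools: 1.4·4180·(T − 50.2) = 5852(T − 50.2)
6189.7 T = 293770 − 29335 = 264436
T ≈ 42.72 °C — above 0 °C, consistent with complete melting.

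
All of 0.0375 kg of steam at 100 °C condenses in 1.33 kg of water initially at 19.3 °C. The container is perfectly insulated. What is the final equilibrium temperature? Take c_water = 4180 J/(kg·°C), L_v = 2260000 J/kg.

T_f ≈ 36.3 °C

Heat gained plus heat lost sum to zero:
condense steam: −0.0375·2260000 = −84750
  condensed water 100 °C→T: 156.75(T − 100)
  original water: 5559.4(T − 19.3)
5716.2 T = 84750 + 15675 + 107296 = 207721
T ≈ 36.34 °C, under the boiling point, so the assumption holds.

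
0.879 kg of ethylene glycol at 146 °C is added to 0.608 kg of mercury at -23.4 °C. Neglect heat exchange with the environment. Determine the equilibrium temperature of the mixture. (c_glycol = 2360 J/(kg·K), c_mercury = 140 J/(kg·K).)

|Q_glycol| = |Q_mercury|:
0.879×2360×(146 − T) = 0.608×140×(T − (-23.4))
2074.4(146 − T) = 85.12(T − (-23.4))
2159.6 T = 300876  ⇒  T ≈ 139.32 °C

T_f ≈ 139.3 °C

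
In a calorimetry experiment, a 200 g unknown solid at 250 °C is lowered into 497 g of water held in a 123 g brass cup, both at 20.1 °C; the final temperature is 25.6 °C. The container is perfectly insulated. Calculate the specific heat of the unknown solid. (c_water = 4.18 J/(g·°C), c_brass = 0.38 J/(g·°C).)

Taking heat into each body as positive, Σ m c ΔT = 0:
200·c·(25.6 − 250) + 497·4.18·(25.6 − 20.1) + 123·0.38·(25.6 − 20.1) = 0
-44880 c = -11683
c = -11683/-44880 ≈ 0.2603 J/(g·°C)

c ≈ 0.26 J/(g·°C)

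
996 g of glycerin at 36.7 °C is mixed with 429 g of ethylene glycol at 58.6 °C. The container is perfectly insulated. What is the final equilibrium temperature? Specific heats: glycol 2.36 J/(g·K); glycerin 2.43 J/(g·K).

With ΣQ=0 the equilibrium temperature is the m·c-weighted mean:
T_f = (1012.4×58.6 + 2420.3×36.7) / (1012.4 + 2420.3)
    = 148153 / 3432.7 ≈ 43.16 °C

T_f ≈ 43.2 °C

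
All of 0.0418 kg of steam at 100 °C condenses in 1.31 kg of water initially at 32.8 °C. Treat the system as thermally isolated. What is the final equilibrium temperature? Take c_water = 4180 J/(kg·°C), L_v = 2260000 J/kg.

T_f ≈ 51.6 °C

Let T be the final temperature. ΣQ_i = 0:
steam→water at 100 °C releases m L_v = 0.0418×2260000 = 94468; condensed water 100 °C→T: 174.72(T − 100); original water: 5475.8(T − 32.8)
5650.5 T = 94468 + 17472 + 179606 = 291547
T ≈ 51.60 °C — below 100 °C, confirming all the steam condensed.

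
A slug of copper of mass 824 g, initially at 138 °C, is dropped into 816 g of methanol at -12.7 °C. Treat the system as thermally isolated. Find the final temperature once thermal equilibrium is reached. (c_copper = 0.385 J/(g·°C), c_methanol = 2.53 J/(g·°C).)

With ΣQ=0 the equilibrium temperature is the m·c-weighted mean:
T_f = (317.24·138 + 2064.5·(-12.7)) / (317.24 + 2064.5)
    = 17560 / 2381.7 ≈ 7.37 °C

T_f ≈ 7.4 °C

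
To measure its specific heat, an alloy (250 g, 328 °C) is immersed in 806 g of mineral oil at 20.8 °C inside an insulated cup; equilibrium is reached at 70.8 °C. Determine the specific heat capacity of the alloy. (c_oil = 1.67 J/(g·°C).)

Setting the total heat transfer to zero:
250×c×(70.8 − 328) + 806×1.67×(70.8 − 20.8) = 0
-64300 c = -67301
c = -67301/-64300 ≈ 1.047 J/(g·°C)

c ≈ 1.05 J/(g·°C)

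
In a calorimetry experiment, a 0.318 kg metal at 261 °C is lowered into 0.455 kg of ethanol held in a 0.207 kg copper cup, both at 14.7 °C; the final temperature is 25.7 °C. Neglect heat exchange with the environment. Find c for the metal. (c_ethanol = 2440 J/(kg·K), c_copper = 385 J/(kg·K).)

c ≈ 175 J/(kg·K)

Energy conservation, ΣQ = 0:
0.318·c·(25.7 − 261) + 0.455·2440·(25.7 − 14.7) + 0.207·385·(25.7 − 14.7) = 0
-74.83 c = -13089
c = -13089/-74.83 ≈ 174.9 J/(kg·K)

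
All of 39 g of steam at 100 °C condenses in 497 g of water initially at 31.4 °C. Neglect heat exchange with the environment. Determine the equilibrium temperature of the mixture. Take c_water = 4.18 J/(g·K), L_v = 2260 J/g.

T_f ≈ 75.7 °C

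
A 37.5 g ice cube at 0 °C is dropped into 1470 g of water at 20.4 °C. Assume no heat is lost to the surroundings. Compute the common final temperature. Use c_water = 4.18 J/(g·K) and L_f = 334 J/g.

T_f ≈ 17.9 °C

Let T be the final temperature. ΣQ_i = 0:
fusion: m_ice L_f = 37.5×334 = 12525
  meltwater 0→T: 37.5×4.18×T = 156.75 T
  water: 6144.6(T − 20.4)
6301.3 T = 125350 − 12525 = 112825
T ≈ 17.90 °C — above 0 °C, consistent with complete melting.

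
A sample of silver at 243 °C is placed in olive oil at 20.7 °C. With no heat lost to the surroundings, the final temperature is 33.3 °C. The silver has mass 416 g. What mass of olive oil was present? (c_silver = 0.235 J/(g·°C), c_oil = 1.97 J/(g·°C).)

Let T be the final temperature. ΣQ_i = 0:
416·0.235·(33.3 − 243) + m·1.97·(33.3 − 20.7) = 0
24.82 m = 20500
m = 20500/24.82 ≈ 825.9 g

m ≈ 826 g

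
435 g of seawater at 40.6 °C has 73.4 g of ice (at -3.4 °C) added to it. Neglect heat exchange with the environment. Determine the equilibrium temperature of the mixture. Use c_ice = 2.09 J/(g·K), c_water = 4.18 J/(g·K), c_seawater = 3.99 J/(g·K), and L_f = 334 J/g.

Heat gained plus heat lost sum to zero:
warm ice to 0 °C: 73.4·2.09·(0 − (-3.4)) = 521.58
  melt ice: 73.4·334 = 24516
  warm the meltwater: 306.81 T
  seawater: 1735.7(T − 40.6)
2042.5 T = 70467 − 25037 = 45430
T ≈ 22.24 °C. Since T > 0 °C, the all-ice-melts assumption holds.

T_f ≈ 22.2 °C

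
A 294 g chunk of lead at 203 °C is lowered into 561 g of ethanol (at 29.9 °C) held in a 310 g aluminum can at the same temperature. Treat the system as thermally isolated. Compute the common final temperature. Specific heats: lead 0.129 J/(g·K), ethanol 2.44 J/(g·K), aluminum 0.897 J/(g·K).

Taking heat into each body as positive, Σ m c ΔT = 0:
294·0.129·(T − 203) + 561·2.44·(T − 29.9) + 310·0.897·(T − 29.9) = 0
1684.8 T = 56942
T = 56942/1684.8 ≈ 33.80 °C

T_f ≈ 33.8 °C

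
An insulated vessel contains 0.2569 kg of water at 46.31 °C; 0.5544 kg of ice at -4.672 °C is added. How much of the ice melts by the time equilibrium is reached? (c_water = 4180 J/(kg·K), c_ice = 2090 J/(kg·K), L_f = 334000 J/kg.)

m_melted ≈ 0.133 kg

Water can give up m c ΔT = 0.2569×4180×46.31 = 49730 J before reaching 0 °C.
Of that, 0.5544×2090×4.672 = 5413.4 J goes to bring the ice to 0 °C, leaving 44316 J.
Fully melting the ice requires m_ice L_f = 0.5544×334000 = 185170 J.
Since 44316 < 185170 J, not all the ice melts; equilibrium is at 0 °C.
m_melt = 44316 / L_f = 0.1327 kg.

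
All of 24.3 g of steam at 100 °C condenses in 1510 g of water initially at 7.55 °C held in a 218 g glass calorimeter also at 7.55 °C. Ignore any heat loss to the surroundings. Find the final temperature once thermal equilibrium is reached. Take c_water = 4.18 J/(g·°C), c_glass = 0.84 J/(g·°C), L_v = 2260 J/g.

Net heat exchanged in the isolated system is zero:
latent heat released on condensation: 24.3×2260 = 54918; condensed water 100 °C→T: 101.57(T − 100); water warms: 1510×4.18×(T − 7.55) = 6311.8(T − 7.55); cup: 183.12(T − 7.55)
6596.5 T = 54918 + 10157 + 49037 = 114112
T ≈ 17.30 °C, under the boiling point, so the assumption holds.

T_f ≈ 17.3 °C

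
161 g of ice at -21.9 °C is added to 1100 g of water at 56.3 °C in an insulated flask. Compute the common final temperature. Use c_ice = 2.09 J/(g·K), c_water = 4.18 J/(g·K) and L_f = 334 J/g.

T_f ≈ 37.5 °C

Sum of m c ΔT and latent-heat terms is zero:
warm ice to 0 °C: 161·2.09·(0 − (-21.9)) = 7369.1; fusion: m_ice L_f = 161·334 = 53774; meltwater 0→T: 161·4.18·T = 672.98 T; water cools: 1100·4.18·(T − 56.3) = 4598(T − 56.3)
5271 T = 258867 − 61143 = 197724
T ≈ 37.51 °C — above 0 °C, consistent with complete melting.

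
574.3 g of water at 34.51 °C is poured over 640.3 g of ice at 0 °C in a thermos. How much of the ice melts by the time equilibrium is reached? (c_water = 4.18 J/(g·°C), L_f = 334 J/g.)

Cooling the water to 0 °C releases 574.3×4.18×34.51 = 82844 J.
To melt every bit of ice: 640.3×334 = 213860 J.
82844 J < 213860 J, so only part of the ice melts and the system sits at 0 °C.
Mass melted = 82844/334 ≈ 248 g.

m_melted ≈ 248 g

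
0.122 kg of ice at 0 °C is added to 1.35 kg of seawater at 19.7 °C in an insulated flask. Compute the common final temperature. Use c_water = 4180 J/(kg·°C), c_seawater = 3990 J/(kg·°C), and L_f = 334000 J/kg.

T_f ≈ 11.1 °C

Taking heat into each body as positive, Σ m c ΔT = 0:
fusion: m_ice L_f = 0.122·334000 = 40748
  meltwater 0→T: 0.122·4180·T = 509.96 T
  seawater cools: 1.35·3990·(T − 19.7) = 5386.5(T − 19.7)
5896.5 T = 106114 − 40748 = 65366
T ≈ 11.09 °C. Since T > 0 °C, the all-ice-melts assumption holds.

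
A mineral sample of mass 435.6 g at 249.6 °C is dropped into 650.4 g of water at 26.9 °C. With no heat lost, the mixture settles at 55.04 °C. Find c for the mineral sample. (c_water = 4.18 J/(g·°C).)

c ≈ 0.903 J/(g·°C)

Heat lost by the mineral sample = heat gained by the water:
435.6·c·(249.6 − 55.04) = 650.4·4.18·(55.04 − 26.9)
84750 c = 76503  ⇒  c ≈ 0.9027 J/(g·°C)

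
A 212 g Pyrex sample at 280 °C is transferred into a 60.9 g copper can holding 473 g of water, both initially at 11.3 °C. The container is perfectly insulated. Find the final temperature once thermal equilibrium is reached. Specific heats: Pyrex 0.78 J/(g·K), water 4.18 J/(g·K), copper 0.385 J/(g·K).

Energy conservation, ΣQ = 0:
212×0.78×(T − 280) + 473×4.18×(T − 11.3) + 60.9×0.385×(T − 11.3) = 0
165.36(T − 280) + 1977.1(T − 11.3) + 23.45(T − 11.3) = 0
(165.36 + 1977.1 + 23.45) T = 165.36×280 + 1977.1×11.3 + 23.45×11.3
T = 68907 / 2165.9 = 31.8 °C

T_f ≈ 31.8 °C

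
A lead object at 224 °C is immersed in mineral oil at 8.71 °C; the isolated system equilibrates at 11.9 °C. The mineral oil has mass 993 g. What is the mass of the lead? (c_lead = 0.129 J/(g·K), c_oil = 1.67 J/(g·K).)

m ≈ 193 g

Let T be the final temperature. ΣQ_i = 0:
m·0.129·(11.9 − 224) + 993·1.67·(11.9 − 8.71) = 0
-27.36 m = -5290
m = -5290/-27.36 ≈ 193.3 g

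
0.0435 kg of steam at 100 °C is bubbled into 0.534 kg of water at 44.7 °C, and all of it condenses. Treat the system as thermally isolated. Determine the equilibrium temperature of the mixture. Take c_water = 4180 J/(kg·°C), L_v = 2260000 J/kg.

T_f ≈ 89.6 °C

Energy balance with sensible and latent terms:
steam→water at 100 °C releases m L_v = 0.0435×2260000 = 98310; condensate cools 100→T: 0.0435×4180×(T − 100) = 181.83(T − 100); original water: 2232.1(T − 44.7)
2414 T = 98310 + 18183 + 99776 = 216269
T ≈ 89.59 °C — below 100 °C, confirming all the steam condensed.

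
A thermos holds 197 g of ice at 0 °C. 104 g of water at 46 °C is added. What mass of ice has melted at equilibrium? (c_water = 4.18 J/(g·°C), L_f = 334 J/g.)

Heat available from the water dropping to 0 °C: 104·4.18·46 = 19997 J.
Fully melting the ice requires m_ice L_f = 197·334 = 65798 J.
19997 J < 65798 J, so only part of the ice melts and the system sits at 0 °C.
m_melt = 19997 / L_f = 59.87 g.

m_melted ≈ 59.9 g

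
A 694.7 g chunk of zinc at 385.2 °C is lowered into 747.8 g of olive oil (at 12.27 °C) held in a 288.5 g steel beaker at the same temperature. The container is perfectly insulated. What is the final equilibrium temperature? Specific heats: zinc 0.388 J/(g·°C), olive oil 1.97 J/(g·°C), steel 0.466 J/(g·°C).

T_f ≈ 65.8 °C

T_f = Σ m_i c_i T_i / Σ m_i c_i:
T_f = (269.54·385.2 + 1473.2·12.27 + 134.44·12.27) / (269.54 + 1473.2 + 134.44)
    = 123554 / 1877.2 ≈ 65.82 °C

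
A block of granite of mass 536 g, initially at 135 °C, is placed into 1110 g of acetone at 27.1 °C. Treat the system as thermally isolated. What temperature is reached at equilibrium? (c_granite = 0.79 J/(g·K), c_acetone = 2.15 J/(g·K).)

T_f ≈ 43.4 °C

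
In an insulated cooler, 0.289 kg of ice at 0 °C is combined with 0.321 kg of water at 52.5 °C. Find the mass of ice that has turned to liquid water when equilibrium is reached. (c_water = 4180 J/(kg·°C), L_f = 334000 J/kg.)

Cooling the water to 0 °C releases 0.321×4180×52.5 = 70443 J.
Melting all 0.289 kg of ice would need 0.289×334000 = 96526 J.
70443 J < 96526 J, so only part of the ice melts and the system sits at 0 °C.
m_melted×334000 = 70443  ⇒  m_melted ≈ 0.2109 kg.

m_melted ≈ 0.211 kg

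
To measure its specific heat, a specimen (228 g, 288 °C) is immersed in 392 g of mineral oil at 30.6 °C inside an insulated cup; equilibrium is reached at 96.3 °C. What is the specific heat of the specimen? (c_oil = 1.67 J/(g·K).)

c ≈ 0.984 J/(g·K)

Heat lost by the specimen = heat gained by the oil:
228×c×(288 − 96.3) = 392×1.67×(96.3 − 30.6)
43708 c = 43010  ⇒  c ≈ 0.984 J/(g·K)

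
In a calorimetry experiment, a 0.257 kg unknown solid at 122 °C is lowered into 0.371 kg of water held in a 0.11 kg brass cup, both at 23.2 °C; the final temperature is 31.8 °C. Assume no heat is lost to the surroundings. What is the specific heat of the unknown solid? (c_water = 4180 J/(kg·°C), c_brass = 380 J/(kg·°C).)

c ≈ 591 J/(kg·°C)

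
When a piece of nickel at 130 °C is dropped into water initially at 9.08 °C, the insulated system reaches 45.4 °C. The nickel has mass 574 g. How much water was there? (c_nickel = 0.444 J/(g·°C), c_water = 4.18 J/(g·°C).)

m ≈ 142 g

Net heat exchanged in the isolated system is zero:
574·0.444·(45.4 − 130) + m·4.18·(45.4 − 9.08) = 0
151.82 m = 21561
m = 21561/151.82 ≈ 142 g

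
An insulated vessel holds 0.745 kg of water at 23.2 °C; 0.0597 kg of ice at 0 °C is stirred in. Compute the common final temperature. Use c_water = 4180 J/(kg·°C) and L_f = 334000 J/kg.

T_f ≈ 15.6 °C

Heat gained plus heat lost sum to zero:
melt ice: 0.0597×334000 = 19940
  meltwater 0→T: 0.0597×4180×T = 249.55 T
  water: 3114.1(T − 23.2)
3363.6 T = 72247 − 19940 = 52307
T ≈ 15.55 °C. Since T > 0 °C, the all-ice-melts assumption holds.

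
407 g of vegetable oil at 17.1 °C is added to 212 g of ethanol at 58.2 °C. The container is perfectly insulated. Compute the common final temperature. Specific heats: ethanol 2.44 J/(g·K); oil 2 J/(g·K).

T_f ≈ 33.1 °C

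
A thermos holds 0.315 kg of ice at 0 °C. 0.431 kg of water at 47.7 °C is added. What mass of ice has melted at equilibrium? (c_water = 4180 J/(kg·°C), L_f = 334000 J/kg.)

m_melted ≈ 0.257 kg

Heat available from the water dropping to 0 °C: 0.431×4180×47.7 = 85935 J.
Melting all 0.315 kg of ice would need 0.315×334000 = 105210 J.
Since 85935 < 105210 J, not all the ice melts; equilibrium is at 0 °C.
m_melted×334000 = 85935  ⇒  m_melted ≈ 0.2573 kg.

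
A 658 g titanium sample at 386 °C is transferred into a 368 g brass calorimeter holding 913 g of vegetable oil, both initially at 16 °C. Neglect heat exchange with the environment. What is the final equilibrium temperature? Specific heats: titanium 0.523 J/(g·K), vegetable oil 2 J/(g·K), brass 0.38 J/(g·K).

Energy conservation, ΣQ = 0:
658×0.523×(T − 386) + 913×2×(T − 16) + 368×0.38×(T − 16) = 0
(344.13 + 1826 + 139.84) T = 344.13×386 + 1826×16 + 139.84×16
T = 164289 / 2310 = 71.1 °C

T_f ≈ 71.1 °C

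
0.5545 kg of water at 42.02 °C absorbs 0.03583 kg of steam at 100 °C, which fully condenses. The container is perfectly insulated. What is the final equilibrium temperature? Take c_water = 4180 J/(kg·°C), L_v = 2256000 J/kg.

T_f ≈ 78.3 °C

Taking heat into each body as positive, Σ m c ΔT = 0:
latent heat released on condensation: 0.03583×2256000 = 80832; condensate cools 100→T: 0.03583×4180×(T − 100) = 149.77(T − 100); water warms: 0.5545×4180×(T − 42.02) = 2317.8(T − 42.02)
2467.6 T = 80832 + 14977 + 97394 = 193204
T ≈ 78.30 °C, under the boiling point, so the assumption holds.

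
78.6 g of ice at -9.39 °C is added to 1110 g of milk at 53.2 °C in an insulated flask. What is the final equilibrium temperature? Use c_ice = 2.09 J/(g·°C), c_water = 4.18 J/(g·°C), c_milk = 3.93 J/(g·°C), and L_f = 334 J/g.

Net heat exchanged in the isolated system is zero:
warm ice to 0 °C: 78.6·2.09·(0 − (-9.39)) = 1542.5; fusion: m_ice L_f = 78.6·334 = 26252; warm the meltwater: 328.55 T; milk cools: 1110·3.93·(T − 53.2) = 4362.3(T − 53.2)
4690.8 T = 232074 − 27795 = 204279
T ≈ 43.55 °C (positive, so assuming full melt was valid).

T_f ≈ 43.5 °C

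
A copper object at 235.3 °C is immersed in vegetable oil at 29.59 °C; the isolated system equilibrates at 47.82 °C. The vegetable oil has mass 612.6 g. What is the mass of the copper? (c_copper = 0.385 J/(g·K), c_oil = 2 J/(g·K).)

Heat lost by the copper = heat gained by the oil:
m×0.385×(235.3 − 47.82) = 612.6×2×(47.82 − 29.59)
72.18 m = 22335  ⇒  m ≈ 309.4 g

m ≈ 309 g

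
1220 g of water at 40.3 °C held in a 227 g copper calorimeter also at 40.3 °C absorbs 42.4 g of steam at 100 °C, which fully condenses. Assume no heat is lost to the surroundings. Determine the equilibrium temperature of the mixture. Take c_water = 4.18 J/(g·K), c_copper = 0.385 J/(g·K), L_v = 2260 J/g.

T_f ≈ 60.1 °C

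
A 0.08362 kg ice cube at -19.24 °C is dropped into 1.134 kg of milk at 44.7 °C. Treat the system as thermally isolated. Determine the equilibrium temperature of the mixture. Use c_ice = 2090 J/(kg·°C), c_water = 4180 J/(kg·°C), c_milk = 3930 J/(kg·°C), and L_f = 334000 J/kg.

T_f ≈ 34.9 °C

Energy balance with sensible and latent terms:
ice -19.24→0 °C: 0.08362×2090×19.24 = 3362.5; latent heat to melt: 0.08362×334000 = 27929; meltwater 0→T: 0.08362×4180×T = 349.53 T; milk: 4456.6(T − 44.7)
4806.2 T = 199211 − 31292 = 167919
T ≈ 34.94 °C (positive, so assuming full melt was valid).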